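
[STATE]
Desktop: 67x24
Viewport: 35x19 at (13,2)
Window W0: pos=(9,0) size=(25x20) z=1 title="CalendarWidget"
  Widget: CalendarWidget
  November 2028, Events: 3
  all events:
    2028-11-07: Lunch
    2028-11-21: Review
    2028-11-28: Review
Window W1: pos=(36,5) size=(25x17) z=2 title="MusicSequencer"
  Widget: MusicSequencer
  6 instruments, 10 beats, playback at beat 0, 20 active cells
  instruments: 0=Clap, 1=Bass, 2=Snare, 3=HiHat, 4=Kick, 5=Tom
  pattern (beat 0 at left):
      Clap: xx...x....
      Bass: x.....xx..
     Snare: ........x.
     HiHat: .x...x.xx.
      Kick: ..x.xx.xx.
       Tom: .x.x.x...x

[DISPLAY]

────────────────────┨              
  November 2028     ┃              
Tu We Th Fr Sa Su   ┃              
    1  2  3  4  5   ┃  ┏━━━━━━━━━━━
 7*  8  9 10 11 12  ┃  ┃ MusicSeque
14 15 16 17 18 19   ┃  ┠───────────
21* 22 23 24 25 26  ┃  ┃      ▼1234
28* 29 30           ┃  ┃  Clap██···
                    ┃  ┃  Bass█····
                    ┃  ┃ Snare·····
                    ┃  ┃ HiHat·█···
                    ┃  ┃  Kick··█·█
                    ┃  ┃   Tom·█·█·
                    ┃  ┃           
                    ┃  ┃           
                    ┃  ┃           
                    ┃  ┃           
━━━━━━━━━━━━━━━━━━━━┛  ┃           
                       ┃           


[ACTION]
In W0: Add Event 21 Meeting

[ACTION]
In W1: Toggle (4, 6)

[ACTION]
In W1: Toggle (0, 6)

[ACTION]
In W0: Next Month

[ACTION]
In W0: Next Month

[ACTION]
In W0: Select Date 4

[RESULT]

────────────────────┨              
   January 2029     ┃              
Tu We Th Fr Sa Su   ┃              
 2  3 [ 4]  5  6  7 ┃  ┏━━━━━━━━━━━
 9 10 11 12 13 14   ┃  ┃ MusicSeque
16 17 18 19 20 21   ┃  ┠───────────
23 24 25 26 27 28   ┃  ┃      ▼1234
30 31               ┃  ┃  Clap██···
                    ┃  ┃  Bass█····
                    ┃  ┃ Snare·····
                    ┃  ┃ HiHat·█···
                    ┃  ┃  Kick··█·█
                    ┃  ┃   Tom·█·█·
                    ┃  ┃           
                    ┃  ┃           
                    ┃  ┃           
                    ┃  ┃           
━━━━━━━━━━━━━━━━━━━━┛  ┃           
                       ┃           


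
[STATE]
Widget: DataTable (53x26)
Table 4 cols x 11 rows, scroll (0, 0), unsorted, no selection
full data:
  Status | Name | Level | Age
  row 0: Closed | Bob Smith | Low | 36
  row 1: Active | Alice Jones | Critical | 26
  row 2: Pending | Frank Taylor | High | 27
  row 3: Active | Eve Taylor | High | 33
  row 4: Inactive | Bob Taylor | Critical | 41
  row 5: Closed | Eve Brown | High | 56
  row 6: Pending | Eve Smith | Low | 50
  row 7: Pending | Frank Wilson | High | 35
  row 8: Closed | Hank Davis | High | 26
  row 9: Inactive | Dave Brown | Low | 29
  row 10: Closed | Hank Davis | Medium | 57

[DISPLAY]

Status  │Name        │Level   │Age                   
────────┼────────────┼────────┼───                   
Closed  │Bob Smith   │Low     │36                    
Active  │Alice Jones │Critical│26                    
Pending │Frank Taylor│High    │27                    
Active  │Eve Taylor  │High    │33                    
Inactive│Bob Taylor  │Critical│41                    
Closed  │Eve Brown   │High    │56                    
Pending │Eve Smith   │Low     │50                    
Pending │Frank Wilson│High    │35                    
Closed  │Hank Davis  │High    │26                    
Inactive│Dave Brown  │Low     │29                    
Closed  │Hank Davis  │Medium  │57                    
                                                     
                                                     
                                                     
                                                     
                                                     
                                                     
                                                     
                                                     
                                                     
                                                     
                                                     
                                                     
                                                     


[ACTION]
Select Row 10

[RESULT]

Status  │Name        │Level   │Age                   
────────┼────────────┼────────┼───                   
Closed  │Bob Smith   │Low     │36                    
Active  │Alice Jones │Critical│26                    
Pending │Frank Taylor│High    │27                    
Active  │Eve Taylor  │High    │33                    
Inactive│Bob Taylor  │Critical│41                    
Closed  │Eve Brown   │High    │56                    
Pending │Eve Smith   │Low     │50                    
Pending │Frank Wilson│High    │35                    
Closed  │Hank Davis  │High    │26                    
Inactive│Dave Brown  │Low     │29                    
>losed  │Hank Davis  │Medium  │57                    
                                                     
                                                     
                                                     
                                                     
                                                     
                                                     
                                                     
                                                     
                                                     
                                                     
                                                     
                                                     
                                                     


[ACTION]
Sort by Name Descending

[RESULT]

Status  │Name       ▼│Level   │Age                   
────────┼────────────┼────────┼───                   
Closed  │Hank Davis  │High    │26                    
Closed  │Hank Davis  │Medium  │57                    
Pending │Frank Wilson│High    │35                    
Pending │Frank Taylor│High    │27                    
Active  │Eve Taylor  │High    │33                    
Pending │Eve Smith   │Low     │50                    
Closed  │Eve Brown   │High    │56                    
Inactive│Dave Brown  │Low     │29                    
Inactive│Bob Taylor  │Critical│41                    
Closed  │Bob Smith   │Low     │36                    
>ctive  │Alice Jones │Critical│26                    
                                                     
                                                     
                                                     
                                                     
                                                     
                                                     
                                                     
                                                     
                                                     
                                                     
                                                     
                                                     
                                                     


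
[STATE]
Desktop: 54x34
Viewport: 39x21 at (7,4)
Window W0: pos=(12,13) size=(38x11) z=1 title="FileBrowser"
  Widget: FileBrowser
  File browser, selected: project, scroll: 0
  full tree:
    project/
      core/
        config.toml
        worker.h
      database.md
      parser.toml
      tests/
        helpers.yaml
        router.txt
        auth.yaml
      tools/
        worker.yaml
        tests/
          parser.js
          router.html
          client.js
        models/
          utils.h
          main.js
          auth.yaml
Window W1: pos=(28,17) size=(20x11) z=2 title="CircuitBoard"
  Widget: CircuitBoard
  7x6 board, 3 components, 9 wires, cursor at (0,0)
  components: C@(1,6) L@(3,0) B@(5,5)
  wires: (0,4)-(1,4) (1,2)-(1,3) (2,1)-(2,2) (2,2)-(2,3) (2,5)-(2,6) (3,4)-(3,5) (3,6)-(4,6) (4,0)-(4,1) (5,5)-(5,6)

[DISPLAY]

                                       
                                       
                                       
                                       
                                       
                                       
                                       
                                       
                                       
     ┏━━━━━━━━━━━━━━━━━━━━━━━━━━━━━━━━━
     ┃ FileBrowser                     
     ┠─────────────────────────────────
     ┃> [-] project/                   
     ┃    [+] core/  ┏━━━━━━━━━━━━━━━━━
     ┃    database.md┃ CircuitBoard    
     ┃    parser.toml┠─────────────────
     ┃    [+] tests/ ┃   0 1 2 3 4 5 6 
     ┃    [+] tools/ ┃0  [.]           
     ┃               ┃                 
     ┗━━━━━━━━━━━━━━━┃1           · ─ ·
                     ┃                 


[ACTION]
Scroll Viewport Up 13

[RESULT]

                                       
                                       
                                       
                                       
                                       
                                       
                                       
                                       
                                       
                                       
                                       
                                       
                                       
     ┏━━━━━━━━━━━━━━━━━━━━━━━━━━━━━━━━━
     ┃ FileBrowser                     
     ┠─────────────────────────────────
     ┃> [-] project/                   
     ┃    [+] core/  ┏━━━━━━━━━━━━━━━━━
     ┃    database.md┃ CircuitBoard    
     ┃    parser.toml┠─────────────────
     ┃    [+] tests/ ┃   0 1 2 3 4 5 6 


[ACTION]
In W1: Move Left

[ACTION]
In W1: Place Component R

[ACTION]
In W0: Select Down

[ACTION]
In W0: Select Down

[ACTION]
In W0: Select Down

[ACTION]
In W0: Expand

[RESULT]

                                       
                                       
                                       
                                       
                                       
                                       
                                       
                                       
                                       
                                       
                                       
                                       
                                       
     ┏━━━━━━━━━━━━━━━━━━━━━━━━━━━━━━━━━
     ┃ FileBrowser                     
     ┠─────────────────────────────────
     ┃  [-] project/                   
     ┃    [+] core/  ┏━━━━━━━━━━━━━━━━━
     ┃    database.md┃ CircuitBoard    
     ┃  > parser.toml┠─────────────────
     ┃    [+] tests/ ┃   0 1 2 3 4 5 6 


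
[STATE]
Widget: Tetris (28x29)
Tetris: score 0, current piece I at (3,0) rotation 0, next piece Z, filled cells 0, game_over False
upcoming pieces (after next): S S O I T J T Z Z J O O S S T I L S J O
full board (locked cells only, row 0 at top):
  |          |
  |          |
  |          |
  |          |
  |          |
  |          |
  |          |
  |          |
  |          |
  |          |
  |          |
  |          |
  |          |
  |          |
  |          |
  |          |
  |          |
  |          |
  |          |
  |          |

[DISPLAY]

   ████   │Next:            
          │▓▓               
          │ ▓▓              
          │                 
          │                 
          │                 
          │Score:           
          │0                
          │                 
          │                 
          │                 
          │                 
          │                 
          │                 
          │                 
          │                 
          │                 
          │                 
          │                 
          │                 
          │                 
          │                 
          │                 
          │                 
          │                 
          │                 
          │                 
          │                 
          │                 


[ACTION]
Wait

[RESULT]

          │Next:            
   ████   │▓▓               
          │ ▓▓              
          │                 
          │                 
          │                 
          │Score:           
          │0                
          │                 
          │                 
          │                 
          │                 
          │                 
          │                 
          │                 
          │                 
          │                 
          │                 
          │                 
          │                 
          │                 
          │                 
          │                 
          │                 
          │                 
          │                 
          │                 
          │                 
          │                 


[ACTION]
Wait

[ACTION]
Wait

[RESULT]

          │Next:            
          │▓▓               
          │ ▓▓              
   ████   │                 
          │                 
          │                 
          │Score:           
          │0                
          │                 
          │                 
          │                 
          │                 
          │                 
          │                 
          │                 
          │                 
          │                 
          │                 
          │                 
          │                 
          │                 
          │                 
          │                 
          │                 
          │                 
          │                 
          │                 
          │                 
          │                 


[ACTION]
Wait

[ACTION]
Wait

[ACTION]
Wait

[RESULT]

          │Next:            
          │▓▓               
          │ ▓▓              
          │                 
          │                 
          │                 
   ████   │Score:           
          │0                
          │                 
          │                 
          │                 
          │                 
          │                 
          │                 
          │                 
          │                 
          │                 
          │                 
          │                 
          │                 
          │                 
          │                 
          │                 
          │                 
          │                 
          │                 
          │                 
          │                 
          │                 


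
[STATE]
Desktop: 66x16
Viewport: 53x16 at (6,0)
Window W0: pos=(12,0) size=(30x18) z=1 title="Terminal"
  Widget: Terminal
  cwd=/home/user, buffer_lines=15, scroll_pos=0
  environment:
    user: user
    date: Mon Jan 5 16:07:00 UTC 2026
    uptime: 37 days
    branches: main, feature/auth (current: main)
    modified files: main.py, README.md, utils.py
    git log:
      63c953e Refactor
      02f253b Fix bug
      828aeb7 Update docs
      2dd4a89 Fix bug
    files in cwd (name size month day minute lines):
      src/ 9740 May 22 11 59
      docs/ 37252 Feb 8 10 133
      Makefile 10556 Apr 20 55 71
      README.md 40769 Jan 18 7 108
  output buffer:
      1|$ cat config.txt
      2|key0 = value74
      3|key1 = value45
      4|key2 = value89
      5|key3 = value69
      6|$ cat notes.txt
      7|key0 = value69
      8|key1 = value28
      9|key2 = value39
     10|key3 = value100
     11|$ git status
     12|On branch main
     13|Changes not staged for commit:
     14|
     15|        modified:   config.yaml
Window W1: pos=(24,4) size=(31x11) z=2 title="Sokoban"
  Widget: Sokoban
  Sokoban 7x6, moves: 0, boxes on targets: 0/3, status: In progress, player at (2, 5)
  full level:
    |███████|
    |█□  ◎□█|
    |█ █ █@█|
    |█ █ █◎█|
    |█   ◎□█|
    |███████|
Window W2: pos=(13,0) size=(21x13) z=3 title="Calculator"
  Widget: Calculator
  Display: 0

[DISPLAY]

      ┏┏━━━━━━━━━━━━━━━━━━━┓━━━━━━━┓                 
      ┃┃ Calculator        ┃       ┃                 
      ┠┠───────────────────┨───────┨                 
      ┃┃                  0┃       ┃                 
      ┃┃┌───┬───┬───┬───┐  ┃━━━━━━━━━━━━━━━━━━━━┓    
      ┃┃│ 7 │ 8 │ 9 │ ÷ │  ┃                    ┃    
      ┃┃├───┼───┼───┼───┤  ┃────────────────────┨    
      ┃┃│ 4 │ 5 │ 6 │ × │  ┃                    ┃    
      ┃┃├───┼───┼───┼───┤  ┃                    ┃    
      ┃┃│ 1 │ 2 │ 3 │ - │  ┃                    ┃    
      ┃┃├───┼───┼───┼───┤  ┃                    ┃    
      ┃┃│ 0 │ . │ = │ + │  ┃                    ┃    
      ┃┗━━━━━━━━━━━━━━━━━━━┛                    ┃    
      ┃$ git statu┃Moves: 0  0/3                ┃    
      ┃On branch m┗━━━━━━━━━━━━━━━━━━━━━━━━━━━━━┛    
      ┃Changes not staged for commi┃                 


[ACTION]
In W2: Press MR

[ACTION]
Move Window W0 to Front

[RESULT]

      ┏━━━━━━━━━━━━━━━━━━━━━━━━━━━━┓                 
      ┃ Terminal                   ┃                 
      ┠────────────────────────────┨                 
      ┃$ cat config.txt            ┃                 
      ┃key0 = value74              ┃━━━━━━━━━━━━┓    
      ┃key1 = value45              ┃            ┃    
      ┃key2 = value89              ┃────────────┨    
      ┃key3 = value69              ┃            ┃    
      ┃$ cat notes.txt             ┃            ┃    
      ┃key0 = value69              ┃            ┃    
      ┃key1 = value28              ┃            ┃    
      ┃key2 = value39              ┃            ┃    
      ┃key3 = value100             ┃            ┃    
      ┃$ git status                ┃            ┃    
      ┃On branch main              ┃━━━━━━━━━━━━┛    
      ┃Changes not staged for commi┃                 


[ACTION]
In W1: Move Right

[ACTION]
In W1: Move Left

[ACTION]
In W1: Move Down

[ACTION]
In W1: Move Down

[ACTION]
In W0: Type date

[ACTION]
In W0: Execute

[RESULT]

      ┏━━━━━━━━━━━━━━━━━━━━━━━━━━━━┓                 
      ┃ Terminal                   ┃                 
      ┠────────────────────────────┨                 
      ┃key3 = value69              ┃                 
      ┃$ cat notes.txt             ┃━━━━━━━━━━━━┓    
      ┃key0 = value69              ┃            ┃    
      ┃key1 = value28              ┃────────────┨    
      ┃key2 = value39              ┃            ┃    
      ┃key3 = value100             ┃            ┃    
      ┃$ git status                ┃            ┃    
      ┃On branch main              ┃            ┃    
      ┃Changes not staged for commi┃            ┃    
      ┃                            ┃            ┃    
      ┃        modified:   config.y┃            ┃    
      ┃$ date                      ┃━━━━━━━━━━━━┛    
      ┃Mon Jan 5 16:07:00 UTC 2026 ┃                 


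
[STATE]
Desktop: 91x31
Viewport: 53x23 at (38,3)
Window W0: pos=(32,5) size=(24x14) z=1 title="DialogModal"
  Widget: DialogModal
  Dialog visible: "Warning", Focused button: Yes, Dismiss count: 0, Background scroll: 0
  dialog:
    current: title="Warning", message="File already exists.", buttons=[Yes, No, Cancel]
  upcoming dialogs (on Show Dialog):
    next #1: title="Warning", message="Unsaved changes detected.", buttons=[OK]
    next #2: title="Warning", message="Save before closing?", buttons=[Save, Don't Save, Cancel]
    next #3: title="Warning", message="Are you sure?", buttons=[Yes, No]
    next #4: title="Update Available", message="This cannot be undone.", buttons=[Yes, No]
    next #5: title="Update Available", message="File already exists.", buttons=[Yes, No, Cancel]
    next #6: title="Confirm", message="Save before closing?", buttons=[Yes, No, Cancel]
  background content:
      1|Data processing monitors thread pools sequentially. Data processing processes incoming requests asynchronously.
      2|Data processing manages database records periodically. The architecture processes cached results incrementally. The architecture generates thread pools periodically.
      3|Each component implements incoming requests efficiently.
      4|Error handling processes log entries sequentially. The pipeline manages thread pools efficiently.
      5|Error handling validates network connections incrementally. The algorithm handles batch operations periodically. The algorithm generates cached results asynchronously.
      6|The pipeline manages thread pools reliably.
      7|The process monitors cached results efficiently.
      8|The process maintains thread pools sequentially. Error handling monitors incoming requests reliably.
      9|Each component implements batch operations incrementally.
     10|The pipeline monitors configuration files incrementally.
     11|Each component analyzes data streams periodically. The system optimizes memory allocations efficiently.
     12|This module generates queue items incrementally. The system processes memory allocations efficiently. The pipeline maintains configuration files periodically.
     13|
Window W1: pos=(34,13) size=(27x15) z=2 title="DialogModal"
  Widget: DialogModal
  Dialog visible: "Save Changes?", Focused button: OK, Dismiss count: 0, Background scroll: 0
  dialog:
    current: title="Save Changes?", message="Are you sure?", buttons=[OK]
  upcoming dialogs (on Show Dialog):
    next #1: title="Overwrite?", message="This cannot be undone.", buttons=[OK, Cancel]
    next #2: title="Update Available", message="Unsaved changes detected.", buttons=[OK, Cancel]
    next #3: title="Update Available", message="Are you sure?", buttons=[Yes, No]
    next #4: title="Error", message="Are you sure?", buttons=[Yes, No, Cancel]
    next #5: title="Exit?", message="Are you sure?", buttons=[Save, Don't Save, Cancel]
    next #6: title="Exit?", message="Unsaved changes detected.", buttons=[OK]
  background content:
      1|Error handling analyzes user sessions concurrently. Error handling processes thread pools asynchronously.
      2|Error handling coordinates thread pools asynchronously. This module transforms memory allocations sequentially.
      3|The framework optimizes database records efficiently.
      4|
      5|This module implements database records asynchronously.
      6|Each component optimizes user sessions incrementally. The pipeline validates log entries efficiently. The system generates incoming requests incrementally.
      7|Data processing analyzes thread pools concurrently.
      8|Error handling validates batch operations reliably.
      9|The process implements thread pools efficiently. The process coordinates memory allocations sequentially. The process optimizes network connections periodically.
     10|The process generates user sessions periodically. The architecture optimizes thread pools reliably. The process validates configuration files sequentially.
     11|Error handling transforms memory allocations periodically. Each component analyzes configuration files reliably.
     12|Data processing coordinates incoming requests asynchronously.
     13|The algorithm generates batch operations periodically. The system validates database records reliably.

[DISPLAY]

                                                     
                                                     
━━━━━━━━━━━━━━━━━┓                                   
ogModal          ┃                                   
─────────────────┨                                   
processing monito┃                                   
processing manage┃                                   
──────────────┐me┃                                   
  Warning     │ss┃                                   
le already exi│at┃                                   
━━━━━━━━━━━━━━━━━━━━━━┓                              
alogModal             ┃                              
──────────────────────┨                              
or handling analyzes u┃                              
or handling coordinate┃                              
 framework optimizes d┃                              
 ┌───────────────┐    ┃                              
s│ Save Changes? │s da┃                              
h│ Are you sure? │zes ┃                              
a│      [OK]     │zes ┃                              
o└───────────────┘tes ┃                              
 process implements th┃                              
 process generates use┃                              


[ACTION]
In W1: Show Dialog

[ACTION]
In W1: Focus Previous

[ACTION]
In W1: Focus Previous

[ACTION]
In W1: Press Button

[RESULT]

                                                     
                                                     
━━━━━━━━━━━━━━━━━┓                                   
ogModal          ┃                                   
─────────────────┨                                   
processing monito┃                                   
processing manage┃                                   
──────────────┐me┃                                   
  Warning     │ss┃                                   
le already exi│at┃                                   
━━━━━━━━━━━━━━━━━━━━━━┓                              
alogModal             ┃                              
──────────────────────┨                              
or handling analyzes u┃                              
or handling coordinate┃                              
 framework optimizes d┃                              
                      ┃                              
s module implements da┃                              
h component optimizes ┃                              
a processing analyzes ┃                              
or handling validates ┃                              
 process implements th┃                              
 process generates use┃                              


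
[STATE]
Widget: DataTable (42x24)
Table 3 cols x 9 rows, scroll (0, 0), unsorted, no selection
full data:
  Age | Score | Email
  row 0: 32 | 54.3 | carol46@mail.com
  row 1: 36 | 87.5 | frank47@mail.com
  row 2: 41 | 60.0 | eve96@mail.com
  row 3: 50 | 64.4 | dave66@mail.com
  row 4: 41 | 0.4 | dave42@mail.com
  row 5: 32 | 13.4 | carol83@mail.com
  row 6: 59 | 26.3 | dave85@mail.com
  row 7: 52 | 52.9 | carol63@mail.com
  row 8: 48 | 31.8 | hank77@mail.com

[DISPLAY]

Age│Score│Email                           
───┼─────┼────────────────                
32 │54.3 │carol46@mail.com                
36 │87.5 │frank47@mail.com                
41 │60.0 │eve96@mail.com                  
50 │64.4 │dave66@mail.com                 
41 │0.4  │dave42@mail.com                 
32 │13.4 │carol83@mail.com                
59 │26.3 │dave85@mail.com                 
52 │52.9 │carol63@mail.com                
48 │31.8 │hank77@mail.com                 
                                          
                                          
                                          
                                          
                                          
                                          
                                          
                                          
                                          
                                          
                                          
                                          
                                          


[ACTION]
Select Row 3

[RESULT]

Age│Score│Email                           
───┼─────┼────────────────                
32 │54.3 │carol46@mail.com                
36 │87.5 │frank47@mail.com                
41 │60.0 │eve96@mail.com                  
>0 │64.4 │dave66@mail.com                 
41 │0.4  │dave42@mail.com                 
32 │13.4 │carol83@mail.com                
59 │26.3 │dave85@mail.com                 
52 │52.9 │carol63@mail.com                
48 │31.8 │hank77@mail.com                 
                                          
                                          
                                          
                                          
                                          
                                          
                                          
                                          
                                          
                                          
                                          
                                          
                                          


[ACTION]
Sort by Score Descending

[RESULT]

Age│Scor▼│Email                           
───┼─────┼────────────────                
36 │87.5 │frank47@mail.com                
50 │64.4 │dave66@mail.com                 
41 │60.0 │eve96@mail.com                  
>2 │54.3 │carol46@mail.com                
52 │52.9 │carol63@mail.com                
48 │31.8 │hank77@mail.com                 
59 │26.3 │dave85@mail.com                 
32 │13.4 │carol83@mail.com                
41 │0.4  │dave42@mail.com                 
                                          
                                          
                                          
                                          
                                          
                                          
                                          
                                          
                                          
                                          
                                          
                                          
                                          


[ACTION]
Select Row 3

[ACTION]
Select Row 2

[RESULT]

Age│Scor▼│Email                           
───┼─────┼────────────────                
36 │87.5 │frank47@mail.com                
50 │64.4 │dave66@mail.com                 
>1 │60.0 │eve96@mail.com                  
32 │54.3 │carol46@mail.com                
52 │52.9 │carol63@mail.com                
48 │31.8 │hank77@mail.com                 
59 │26.3 │dave85@mail.com                 
32 │13.4 │carol83@mail.com                
41 │0.4  │dave42@mail.com                 
                                          
                                          
                                          
                                          
                                          
                                          
                                          
                                          
                                          
                                          
                                          
                                          
                                          


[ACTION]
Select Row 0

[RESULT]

Age│Scor▼│Email                           
───┼─────┼────────────────                
>6 │87.5 │frank47@mail.com                
50 │64.4 │dave66@mail.com                 
41 │60.0 │eve96@mail.com                  
32 │54.3 │carol46@mail.com                
52 │52.9 │carol63@mail.com                
48 │31.8 │hank77@mail.com                 
59 │26.3 │dave85@mail.com                 
32 │13.4 │carol83@mail.com                
41 │0.4  │dave42@mail.com                 
                                          
                                          
                                          
                                          
                                          
                                          
                                          
                                          
                                          
                                          
                                          
                                          
                                          


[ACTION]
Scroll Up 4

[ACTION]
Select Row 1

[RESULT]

Age│Scor▼│Email                           
───┼─────┼────────────────                
36 │87.5 │frank47@mail.com                
>0 │64.4 │dave66@mail.com                 
41 │60.0 │eve96@mail.com                  
32 │54.3 │carol46@mail.com                
52 │52.9 │carol63@mail.com                
48 │31.8 │hank77@mail.com                 
59 │26.3 │dave85@mail.com                 
32 │13.4 │carol83@mail.com                
41 │0.4  │dave42@mail.com                 
                                          
                                          
                                          
                                          
                                          
                                          
                                          
                                          
                                          
                                          
                                          
                                          
                                          


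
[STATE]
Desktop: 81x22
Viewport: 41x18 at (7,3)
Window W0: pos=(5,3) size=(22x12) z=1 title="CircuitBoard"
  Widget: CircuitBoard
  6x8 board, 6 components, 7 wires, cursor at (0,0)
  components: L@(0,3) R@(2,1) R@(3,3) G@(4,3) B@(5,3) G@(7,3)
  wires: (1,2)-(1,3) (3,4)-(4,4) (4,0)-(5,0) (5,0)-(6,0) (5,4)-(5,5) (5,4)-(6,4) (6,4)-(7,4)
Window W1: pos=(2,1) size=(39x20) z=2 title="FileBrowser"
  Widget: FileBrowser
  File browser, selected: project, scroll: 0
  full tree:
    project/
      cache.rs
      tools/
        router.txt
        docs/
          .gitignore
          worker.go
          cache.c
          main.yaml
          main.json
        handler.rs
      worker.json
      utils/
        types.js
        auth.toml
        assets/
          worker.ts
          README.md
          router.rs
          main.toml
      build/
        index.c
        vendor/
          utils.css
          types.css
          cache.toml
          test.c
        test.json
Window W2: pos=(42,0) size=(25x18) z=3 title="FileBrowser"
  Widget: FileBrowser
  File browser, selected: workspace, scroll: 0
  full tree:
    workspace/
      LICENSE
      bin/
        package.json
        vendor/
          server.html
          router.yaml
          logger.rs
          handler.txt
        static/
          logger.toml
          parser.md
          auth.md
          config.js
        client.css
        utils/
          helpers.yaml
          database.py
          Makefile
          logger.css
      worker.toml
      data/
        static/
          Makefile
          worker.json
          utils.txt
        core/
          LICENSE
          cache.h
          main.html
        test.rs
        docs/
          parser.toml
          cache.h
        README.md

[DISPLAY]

─────────────────────────────────┨ ┃> [-]
] project/                       ┃ ┃    L
cache.rs                         ┃ ┃    [
[+] tools/                       ┃ ┃    w
worker.json                      ┃ ┃    [
[+] utils/                       ┃ ┃     
[+] build/                       ┃ ┃     
                                 ┃ ┃     
                                 ┃ ┃     
                                 ┃ ┃     
                                 ┃ ┃     
                                 ┃ ┃     
                                 ┃ ┃     
                                 ┃ ┃     
                                 ┃ ┗━━━━━
                                 ┃       
                                 ┃       
━━━━━━━━━━━━━━━━━━━━━━━━━━━━━━━━━┛       


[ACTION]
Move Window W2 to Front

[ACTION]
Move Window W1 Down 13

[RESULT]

eBrowser                         ┃ ┃> [-]
─────────────────────────────────┨ ┃    L
] project/                       ┃ ┃    [
cache.rs                         ┃ ┃    w
[+] tools/                       ┃ ┃    [
worker.json                      ┃ ┃     
[+] utils/                       ┃ ┃     
[+] build/                       ┃ ┃     
                                 ┃ ┃     
                                 ┃ ┃     
                                 ┃ ┃     
                                 ┃ ┃     
                                 ┃ ┃     
                                 ┃ ┃     
                                 ┃ ┗━━━━━
                                 ┃       
                                 ┃       
                                 ┃       


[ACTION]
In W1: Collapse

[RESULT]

eBrowser                         ┃ ┃> [-]
─────────────────────────────────┨ ┃    L
] project/                       ┃ ┃    [
                                 ┃ ┃    w
                                 ┃ ┃    [
                                 ┃ ┃     
                                 ┃ ┃     
                                 ┃ ┃     
                                 ┃ ┃     
                                 ┃ ┃     
                                 ┃ ┃     
                                 ┃ ┃     
                                 ┃ ┃     
                                 ┃ ┃     
                                 ┃ ┗━━━━━
                                 ┃       
                                 ┃       
                                 ┃       
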